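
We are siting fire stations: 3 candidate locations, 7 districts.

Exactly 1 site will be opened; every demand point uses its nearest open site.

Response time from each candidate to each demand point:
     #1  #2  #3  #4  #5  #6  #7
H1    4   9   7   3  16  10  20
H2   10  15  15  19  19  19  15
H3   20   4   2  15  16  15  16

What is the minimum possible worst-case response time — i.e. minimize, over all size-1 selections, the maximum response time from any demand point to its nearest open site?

19

Open {H2}.
  Farthest demand point is #4 at response time 19 (to H2); all others are ≤ 19.
With {H1} the worst case is 20.
With {H3} the worst case is 20.
No size-1 selection achieves below 19.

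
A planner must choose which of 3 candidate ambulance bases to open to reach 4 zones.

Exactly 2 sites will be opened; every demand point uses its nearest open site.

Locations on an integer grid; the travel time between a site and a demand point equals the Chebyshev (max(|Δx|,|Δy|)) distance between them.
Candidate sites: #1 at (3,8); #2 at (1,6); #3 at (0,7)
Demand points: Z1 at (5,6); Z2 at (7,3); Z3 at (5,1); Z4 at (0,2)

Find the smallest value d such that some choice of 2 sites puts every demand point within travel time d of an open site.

Open {#1, #2}.
  Farthest demand point is Z2 at travel time 5 (to #1); all others are ≤ 5.
With {#1, #3} the worst case is 6.
With {#2, #3} the worst case is 6.
No size-2 selection achieves below 5.

5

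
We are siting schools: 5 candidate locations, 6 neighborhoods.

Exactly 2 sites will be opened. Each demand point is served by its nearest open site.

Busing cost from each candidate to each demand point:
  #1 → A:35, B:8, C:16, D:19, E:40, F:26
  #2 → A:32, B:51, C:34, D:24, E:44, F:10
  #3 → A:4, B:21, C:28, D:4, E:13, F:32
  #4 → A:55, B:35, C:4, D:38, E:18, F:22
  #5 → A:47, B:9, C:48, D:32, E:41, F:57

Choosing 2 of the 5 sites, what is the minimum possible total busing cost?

Open {#3, #4}.
  A→#3 4, B→#3 21, C→#4 4, D→#3 4, E→#3 13, F→#4 22  ⇒ total 68.
Compare {#1, #3}: total 71.
Compare {#2, #3}: total 80.
No size-2 selection does better; minimum is 68.

68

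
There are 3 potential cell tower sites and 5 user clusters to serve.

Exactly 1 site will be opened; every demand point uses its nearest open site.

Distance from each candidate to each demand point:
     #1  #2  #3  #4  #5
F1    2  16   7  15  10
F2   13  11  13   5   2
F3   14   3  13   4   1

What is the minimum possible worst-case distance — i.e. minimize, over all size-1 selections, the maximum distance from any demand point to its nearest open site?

13

Open {F2}.
  Farthest demand point is #1 at distance 13 (to F2); all others are ≤ 13.
With {F3} the worst case is 14.
With {F1} the worst case is 16.
No size-1 selection achieves below 13.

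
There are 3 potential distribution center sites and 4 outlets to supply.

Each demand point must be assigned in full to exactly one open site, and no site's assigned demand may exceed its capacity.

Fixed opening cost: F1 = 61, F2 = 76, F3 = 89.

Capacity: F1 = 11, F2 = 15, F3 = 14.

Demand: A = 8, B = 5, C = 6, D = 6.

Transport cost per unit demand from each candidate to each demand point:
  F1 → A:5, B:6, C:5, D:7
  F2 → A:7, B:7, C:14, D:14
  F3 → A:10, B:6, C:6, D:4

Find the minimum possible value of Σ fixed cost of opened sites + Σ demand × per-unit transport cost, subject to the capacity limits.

314

Open {F1, F3}; cheapest assignment that respects the capacities:
  F1 (cap 11, load 11): B, C — cost 5×6 + 6×5 = 60
  F3 (cap 14, load 14): A, D — cost 8×10 + 6×4 = 104
  Shipping 164, fixed 150 → total 314.
  Any other capacity-feasible assignment to {F1, F3} ships for at least 164.
Compare {F2, F3}: its best feasible assignment gives total 316.
Compare {F1, F2}: its best feasible assignment gives total 337.
Every other set of open sites that can feasibly serve all demand totals ≥ 316 even under its best assignment. Minimum: 314.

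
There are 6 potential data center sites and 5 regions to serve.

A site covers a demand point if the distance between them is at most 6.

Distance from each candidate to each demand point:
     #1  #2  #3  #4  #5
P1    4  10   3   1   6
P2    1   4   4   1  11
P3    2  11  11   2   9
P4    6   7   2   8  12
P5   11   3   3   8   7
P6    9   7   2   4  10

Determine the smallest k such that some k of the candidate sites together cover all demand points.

2

Coverage sets (demand points within 6 of each site):
  P1: {#1, #3, #4, #5}
  P2: {#1, #2, #3, #4}
  P3: {#1, #4}
  P4: {#1, #3}
  P5: {#2, #3}
  P6: {#3, #4}
No single site covers all 5 demand points.
But {P1, P2} covers everything, so the minimum is 2.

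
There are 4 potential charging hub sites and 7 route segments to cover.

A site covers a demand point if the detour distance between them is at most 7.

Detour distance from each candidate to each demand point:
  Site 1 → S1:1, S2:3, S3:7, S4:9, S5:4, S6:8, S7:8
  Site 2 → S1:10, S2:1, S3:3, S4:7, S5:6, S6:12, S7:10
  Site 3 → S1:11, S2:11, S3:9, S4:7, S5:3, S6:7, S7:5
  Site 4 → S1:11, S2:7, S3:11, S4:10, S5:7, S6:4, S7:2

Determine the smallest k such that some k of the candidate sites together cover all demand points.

2

Coverage sets (demand points within 7 of each site):
  Site 1: {S1, S2, S3, S5}
  Site 2: {S2, S3, S4, S5}
  Site 3: {S4, S5, S6, S7}
  Site 4: {S2, S5, S6, S7}
No single site covers all 7 demand points.
But {Site 1, Site 3} covers everything, so the minimum is 2.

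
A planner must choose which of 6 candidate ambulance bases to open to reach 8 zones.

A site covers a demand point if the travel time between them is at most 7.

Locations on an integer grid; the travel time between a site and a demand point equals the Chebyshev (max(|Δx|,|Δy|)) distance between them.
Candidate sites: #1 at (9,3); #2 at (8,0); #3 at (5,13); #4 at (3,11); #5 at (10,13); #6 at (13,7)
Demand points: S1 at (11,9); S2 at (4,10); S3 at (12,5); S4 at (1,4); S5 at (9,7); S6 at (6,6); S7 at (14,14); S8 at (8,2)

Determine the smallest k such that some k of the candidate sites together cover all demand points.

Coverage sets (demand points within 7 of each site):
  #1: {S1, S2, S3, S5, S6, S8}
  #2: {S3, S4, S5, S6, S8}
  #3: {S1, S2, S5, S6}
  #4: {S2, S4, S5, S6}
  #5: {S1, S2, S5, S6, S7}
  #6: {S1, S3, S5, S6, S7, S8}
No single site covers all 8 demand points.
But {#2, #5} covers everything, so the minimum is 2.

2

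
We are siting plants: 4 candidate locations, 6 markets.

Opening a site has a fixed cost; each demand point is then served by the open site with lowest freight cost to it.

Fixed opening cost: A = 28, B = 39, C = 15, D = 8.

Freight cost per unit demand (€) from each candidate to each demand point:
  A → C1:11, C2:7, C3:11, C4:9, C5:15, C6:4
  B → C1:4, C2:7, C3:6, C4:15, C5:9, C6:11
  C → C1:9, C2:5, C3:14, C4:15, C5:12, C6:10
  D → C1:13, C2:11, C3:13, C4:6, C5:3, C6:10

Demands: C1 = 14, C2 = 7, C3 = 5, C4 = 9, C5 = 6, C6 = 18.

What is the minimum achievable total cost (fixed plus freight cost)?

Open {A, B, D}: assign each demand point to its cheapest open site.
  C1→B 14×4=56, C2→A 7×7=49, C3→B 5×6=30, C4→D 9×6=54, C5→D 6×3=18, C6→A 18×4=72
  freight cost 279, fixed 75 → total 354.
Compare {A, B, C, D}: freight cost 265 + fixed 90 = 355.
Compare {A, B}: freight cost 342 + fixed 67 = 409.
Compare {A, B, C}: freight cost 328 + fixed 82 = 410.
All other subsets cost ≥ 355. Minimum total cost: 354.

354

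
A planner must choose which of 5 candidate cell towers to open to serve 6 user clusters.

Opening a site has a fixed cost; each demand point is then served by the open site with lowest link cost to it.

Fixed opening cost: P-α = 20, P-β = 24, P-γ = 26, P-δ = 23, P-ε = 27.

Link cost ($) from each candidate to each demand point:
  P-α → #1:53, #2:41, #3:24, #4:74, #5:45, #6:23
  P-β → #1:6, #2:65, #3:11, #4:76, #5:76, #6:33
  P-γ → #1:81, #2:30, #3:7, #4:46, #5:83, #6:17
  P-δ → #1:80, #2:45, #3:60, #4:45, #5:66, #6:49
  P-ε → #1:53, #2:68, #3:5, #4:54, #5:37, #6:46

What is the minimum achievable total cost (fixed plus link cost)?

Open {P-β, P-γ, P-ε}: assign each demand point to its cheapest open site.
  #1→P-β 6, #2→P-γ 30, #3→P-ε 5, #4→P-γ 46, #5→P-ε 37, #6→P-γ 17
  link cost 141, fixed 77 → total 218.
Compare {P-α, P-β, P-γ}: link cost 151 + fixed 70 = 221.
Compare {P-β, P-γ}: link cost 182 + fixed 50 = 232.
Compare {P-α, P-β, P-ε}: link cost 166 + fixed 71 = 237.
All other subsets cost ≥ 221. Minimum total cost: 218.

218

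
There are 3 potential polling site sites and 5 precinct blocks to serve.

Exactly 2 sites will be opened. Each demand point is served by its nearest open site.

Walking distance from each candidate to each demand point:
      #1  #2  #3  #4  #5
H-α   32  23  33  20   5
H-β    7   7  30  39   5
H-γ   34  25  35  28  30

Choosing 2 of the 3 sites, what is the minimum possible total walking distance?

69

Open {H-α, H-β}.
  #1→H-β 7, #2→H-β 7, #3→H-β 30, #4→H-α 20, #5→H-α 5  ⇒ total 69.
Compare {H-β, H-γ}: total 77.
Compare {H-α, H-γ}: total 113.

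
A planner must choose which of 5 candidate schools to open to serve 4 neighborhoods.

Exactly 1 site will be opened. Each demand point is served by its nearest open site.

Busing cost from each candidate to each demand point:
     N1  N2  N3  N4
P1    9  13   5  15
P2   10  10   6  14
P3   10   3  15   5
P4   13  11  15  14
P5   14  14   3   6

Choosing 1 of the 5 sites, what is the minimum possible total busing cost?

33

Open {P3}.
  N1→P3 10, N2→P3 3, N3→P3 15, N4→P3 5  ⇒ total 33.
Compare {P5}: total 37.
Compare {P2}: total 40.
No size-1 selection does better; minimum is 33.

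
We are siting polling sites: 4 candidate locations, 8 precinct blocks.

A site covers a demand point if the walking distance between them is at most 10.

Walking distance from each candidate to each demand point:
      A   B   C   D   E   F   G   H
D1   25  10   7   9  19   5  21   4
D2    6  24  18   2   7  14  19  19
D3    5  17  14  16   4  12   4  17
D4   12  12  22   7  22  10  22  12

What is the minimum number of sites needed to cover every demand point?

Coverage sets (demand points within 10 of each site):
  D1: {B, C, D, F, H}
  D2: {A, D, E}
  D3: {A, E, G}
  D4: {D, F}
No single site covers all 8 demand points.
But {D1, D3} covers everything, so the minimum is 2.

2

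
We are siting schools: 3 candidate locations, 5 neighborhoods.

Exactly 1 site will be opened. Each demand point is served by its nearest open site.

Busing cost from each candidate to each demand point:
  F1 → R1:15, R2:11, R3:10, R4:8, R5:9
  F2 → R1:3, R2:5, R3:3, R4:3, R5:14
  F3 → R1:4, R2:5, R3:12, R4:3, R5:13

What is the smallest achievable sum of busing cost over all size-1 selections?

28

Open {F2}.
  R1→F2 3, R2→F2 5, R3→F2 3, R4→F2 3, R5→F2 14  ⇒ total 28.
Compare {F3}: total 37.
Compare {F1}: total 53.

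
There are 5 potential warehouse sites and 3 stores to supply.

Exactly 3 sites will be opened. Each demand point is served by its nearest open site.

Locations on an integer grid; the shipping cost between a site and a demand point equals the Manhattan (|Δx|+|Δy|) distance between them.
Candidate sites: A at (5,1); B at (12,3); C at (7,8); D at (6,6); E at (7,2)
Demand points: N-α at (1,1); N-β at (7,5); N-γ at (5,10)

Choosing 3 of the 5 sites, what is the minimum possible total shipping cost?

10

Open {A, C, D}.
  N-α→A 4, N-β→D 2, N-γ→C 4  ⇒ total 10.
Compare {A, B, C}: total 11.
Compare {A, B, D}: total 11.
No size-3 selection does better; minimum is 10.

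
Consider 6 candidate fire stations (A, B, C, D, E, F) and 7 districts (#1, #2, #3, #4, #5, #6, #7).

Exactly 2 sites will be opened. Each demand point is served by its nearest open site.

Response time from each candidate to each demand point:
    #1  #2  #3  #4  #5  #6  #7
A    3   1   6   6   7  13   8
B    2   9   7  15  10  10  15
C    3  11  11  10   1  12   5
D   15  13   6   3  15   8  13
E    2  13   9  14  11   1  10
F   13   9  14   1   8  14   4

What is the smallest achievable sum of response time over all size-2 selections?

Open {A, E}.
  #1→E 2, #2→A 1, #3→A 6, #4→A 6, #5→A 7, #6→E 1, #7→A 8  ⇒ total 31.
Compare {A, C}: total 34.
Compare {E, F}: total 34.
No size-2 selection does better; minimum is 31.

31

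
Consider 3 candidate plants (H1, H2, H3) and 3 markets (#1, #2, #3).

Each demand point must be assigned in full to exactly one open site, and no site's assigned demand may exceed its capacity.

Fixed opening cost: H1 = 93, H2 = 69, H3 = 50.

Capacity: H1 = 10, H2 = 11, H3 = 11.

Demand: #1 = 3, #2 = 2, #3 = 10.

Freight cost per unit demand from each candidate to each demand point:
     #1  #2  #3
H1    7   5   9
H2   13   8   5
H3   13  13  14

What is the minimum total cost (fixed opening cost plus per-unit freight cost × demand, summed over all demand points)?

234

Open {H2, H3}; cheapest assignment that respects the capacities:
  H2 (cap 11, load 10): #3 — cost 10×5 = 50
  H3 (cap 11, load 5): #1, #2 — cost 3×13 + 2×13 = 65
  Shipping 115, fixed 119 → total 234.
  Any other capacity-feasible assignment to {H2, H3} ships for at least 115.
Compare {H1, H2}: its best feasible assignment gives total 243.
Compare {H1, H2, H3}: its best feasible assignment gives total 293.
Every other set of open sites that can feasibly serve all demand totals ≥ 243 even under its best assignment. Minimum: 234.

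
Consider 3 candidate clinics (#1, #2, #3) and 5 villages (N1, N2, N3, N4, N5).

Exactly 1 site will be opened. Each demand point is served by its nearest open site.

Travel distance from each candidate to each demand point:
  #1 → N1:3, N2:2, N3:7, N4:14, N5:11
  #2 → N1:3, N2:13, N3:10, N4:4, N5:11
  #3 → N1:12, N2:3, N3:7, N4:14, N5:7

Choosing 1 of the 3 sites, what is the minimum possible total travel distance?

37

Open {#1}.
  N1→#1 3, N2→#1 2, N3→#1 7, N4→#1 14, N5→#1 11  ⇒ total 37.
Compare {#2}: total 41.
Compare {#3}: total 43.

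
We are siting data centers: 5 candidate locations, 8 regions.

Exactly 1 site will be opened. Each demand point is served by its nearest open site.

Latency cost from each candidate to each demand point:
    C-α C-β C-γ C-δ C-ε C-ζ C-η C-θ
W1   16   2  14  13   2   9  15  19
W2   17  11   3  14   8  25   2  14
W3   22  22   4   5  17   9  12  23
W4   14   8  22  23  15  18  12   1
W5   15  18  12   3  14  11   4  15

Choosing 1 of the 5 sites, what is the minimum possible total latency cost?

90

Open {W1}.
  C-α→W1 16, C-β→W1 2, C-γ→W1 14, C-δ→W1 13, C-ε→W1 2, C-ζ→W1 9, C-η→W1 15, C-θ→W1 19  ⇒ total 90.
Compare {W5}: total 92.
Compare {W2}: total 94.
No size-1 selection does better; minimum is 90.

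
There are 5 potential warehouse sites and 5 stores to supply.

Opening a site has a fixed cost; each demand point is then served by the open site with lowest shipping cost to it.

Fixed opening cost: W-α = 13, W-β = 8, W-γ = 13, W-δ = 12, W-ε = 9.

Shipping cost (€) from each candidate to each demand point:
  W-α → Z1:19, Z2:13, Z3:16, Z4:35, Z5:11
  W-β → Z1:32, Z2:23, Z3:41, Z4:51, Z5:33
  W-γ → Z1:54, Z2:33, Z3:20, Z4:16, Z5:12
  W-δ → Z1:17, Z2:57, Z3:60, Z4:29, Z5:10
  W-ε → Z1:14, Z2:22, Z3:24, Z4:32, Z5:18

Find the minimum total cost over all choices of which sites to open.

101

Open {W-α, W-γ}: assign each demand point to its cheapest open site.
  Z1→W-α 19, Z2→W-α 13, Z3→W-α 16, Z4→W-γ 16, Z5→W-α 11
  shipping cost 75, fixed 26 → total 101.
Compare {W-α, W-γ, W-ε}: shipping cost 70 + fixed 35 = 105.
Compare {W-γ, W-ε}: shipping cost 84 + fixed 22 = 106.
Compare {W-α}: shipping cost 94 + fixed 13 = 107.
All other subsets cost ≥ 105. Minimum total cost: 101.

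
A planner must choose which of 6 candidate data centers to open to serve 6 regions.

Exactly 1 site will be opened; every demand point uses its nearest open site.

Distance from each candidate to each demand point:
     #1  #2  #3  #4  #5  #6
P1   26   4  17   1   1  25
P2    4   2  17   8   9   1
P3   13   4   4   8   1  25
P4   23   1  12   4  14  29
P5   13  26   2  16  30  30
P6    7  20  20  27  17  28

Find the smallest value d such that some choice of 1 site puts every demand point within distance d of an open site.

17

Open {P2}.
  Farthest demand point is #3 at distance 17 (to P2); all others are ≤ 17.
With {P3} the worst case is 25.
With {P1} the worst case is 26.
No size-1 selection achieves below 17.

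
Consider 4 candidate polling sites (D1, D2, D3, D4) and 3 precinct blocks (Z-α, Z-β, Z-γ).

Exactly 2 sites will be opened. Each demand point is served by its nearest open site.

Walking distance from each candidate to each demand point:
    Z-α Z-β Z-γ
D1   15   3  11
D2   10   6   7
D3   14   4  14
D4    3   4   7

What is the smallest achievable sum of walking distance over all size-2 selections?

Open {D1, D4}.
  Z-α→D4 3, Z-β→D1 3, Z-γ→D4 7  ⇒ total 13.
Compare {D2, D4}: total 14.
Compare {D3, D4}: total 14.
No size-2 selection does better; minimum is 13.

13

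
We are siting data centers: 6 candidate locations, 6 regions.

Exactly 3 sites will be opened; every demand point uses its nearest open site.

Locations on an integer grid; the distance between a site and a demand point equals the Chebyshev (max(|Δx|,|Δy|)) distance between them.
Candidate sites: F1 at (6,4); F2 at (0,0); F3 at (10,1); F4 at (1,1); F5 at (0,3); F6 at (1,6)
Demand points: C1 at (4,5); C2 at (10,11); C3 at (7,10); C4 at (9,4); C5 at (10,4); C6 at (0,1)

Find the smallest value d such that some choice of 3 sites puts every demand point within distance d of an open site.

Open {F1, F2, F3}.
  Farthest demand point is C2 at distance 7 (to F1); all others are ≤ 7.
With {F1, F2, F4} the worst case is 7.
With {F1, F2, F5} the worst case is 7.
No size-3 selection achieves below 7.

7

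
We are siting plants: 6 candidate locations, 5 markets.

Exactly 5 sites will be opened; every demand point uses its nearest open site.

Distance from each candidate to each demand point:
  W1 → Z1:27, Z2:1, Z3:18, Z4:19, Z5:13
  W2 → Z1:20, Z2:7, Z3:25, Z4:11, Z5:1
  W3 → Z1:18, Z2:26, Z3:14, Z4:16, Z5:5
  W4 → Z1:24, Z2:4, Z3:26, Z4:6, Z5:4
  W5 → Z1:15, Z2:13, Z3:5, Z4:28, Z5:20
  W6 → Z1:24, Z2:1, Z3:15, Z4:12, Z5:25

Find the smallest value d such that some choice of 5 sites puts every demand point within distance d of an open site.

Open {W1, W2, W3, W4, W5}.
  Farthest demand point is Z1 at distance 15 (to W5); all others are ≤ 15.
With {W1, W2, W3, W5, W6} the worst case is 15.
With {W1, W2, W4, W5, W6} the worst case is 15.
No size-5 selection achieves below 15.

15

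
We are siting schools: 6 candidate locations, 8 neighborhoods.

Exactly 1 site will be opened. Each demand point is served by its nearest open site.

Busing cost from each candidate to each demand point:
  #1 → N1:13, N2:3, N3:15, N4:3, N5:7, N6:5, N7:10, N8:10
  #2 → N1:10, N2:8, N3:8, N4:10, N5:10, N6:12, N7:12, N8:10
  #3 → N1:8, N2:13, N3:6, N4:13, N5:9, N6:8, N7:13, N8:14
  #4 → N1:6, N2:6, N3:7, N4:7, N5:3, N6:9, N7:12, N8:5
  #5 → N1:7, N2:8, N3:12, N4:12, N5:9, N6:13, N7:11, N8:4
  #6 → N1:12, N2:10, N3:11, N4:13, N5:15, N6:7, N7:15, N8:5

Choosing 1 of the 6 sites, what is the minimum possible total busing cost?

Open {#4}.
  N1→#4 6, N2→#4 6, N3→#4 7, N4→#4 7, N5→#4 3, N6→#4 9, N7→#4 12, N8→#4 5  ⇒ total 55.
Compare {#1}: total 66.
Compare {#5}: total 76.
No size-1 selection does better; minimum is 55.

55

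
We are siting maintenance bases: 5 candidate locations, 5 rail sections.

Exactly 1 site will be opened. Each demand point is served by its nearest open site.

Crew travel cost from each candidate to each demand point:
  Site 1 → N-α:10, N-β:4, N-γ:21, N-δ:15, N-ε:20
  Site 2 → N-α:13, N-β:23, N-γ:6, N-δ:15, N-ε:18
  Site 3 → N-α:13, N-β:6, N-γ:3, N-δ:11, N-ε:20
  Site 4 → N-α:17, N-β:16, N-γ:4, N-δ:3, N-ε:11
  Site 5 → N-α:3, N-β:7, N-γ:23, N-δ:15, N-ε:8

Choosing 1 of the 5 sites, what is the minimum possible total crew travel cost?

51

Open {Site 4}.
  N-α→Site 4 17, N-β→Site 4 16, N-γ→Site 4 4, N-δ→Site 4 3, N-ε→Site 4 11  ⇒ total 51.
Compare {Site 3}: total 53.
Compare {Site 5}: total 56.
No size-1 selection does better; minimum is 51.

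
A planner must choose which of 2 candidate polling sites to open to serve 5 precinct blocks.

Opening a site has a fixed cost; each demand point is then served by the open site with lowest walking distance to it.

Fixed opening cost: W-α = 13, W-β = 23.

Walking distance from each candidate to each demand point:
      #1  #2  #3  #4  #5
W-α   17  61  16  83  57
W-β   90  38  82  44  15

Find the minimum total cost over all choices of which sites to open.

Open {W-α, W-β}: assign each demand point to its cheapest open site.
  #1→W-α 17, #2→W-β 38, #3→W-α 16, #4→W-β 44, #5→W-β 15
  walking distance 130, fixed 36 → total 166.
Compare {W-α}: walking distance 234 + fixed 13 = 247.
Compare {W-β}: walking distance 269 + fixed 23 = 292.

166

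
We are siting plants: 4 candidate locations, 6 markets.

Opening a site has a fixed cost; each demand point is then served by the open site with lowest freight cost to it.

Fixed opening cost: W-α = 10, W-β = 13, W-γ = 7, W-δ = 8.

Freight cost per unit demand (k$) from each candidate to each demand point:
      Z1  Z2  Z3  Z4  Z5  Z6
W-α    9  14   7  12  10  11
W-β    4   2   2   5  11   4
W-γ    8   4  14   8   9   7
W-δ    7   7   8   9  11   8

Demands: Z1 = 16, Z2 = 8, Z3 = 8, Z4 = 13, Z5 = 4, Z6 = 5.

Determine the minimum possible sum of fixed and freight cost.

237

Open {W-β, W-γ}: assign each demand point to its cheapest open site.
  Z1→W-β 16×4=64, Z2→W-β 8×2=16, Z3→W-β 8×2=16, Z4→W-β 13×5=65, Z5→W-γ 4×9=36, Z6→W-β 5×4=20
  freight cost 217, fixed 20 → total 237.
Compare {W-β}: freight cost 225 + fixed 13 = 238.
Compare {W-α, W-β}: freight cost 221 + fixed 23 = 244.
Compare {W-β, W-γ, W-δ}: freight cost 217 + fixed 28 = 245.
All other subsets cost ≥ 238. Minimum total cost: 237.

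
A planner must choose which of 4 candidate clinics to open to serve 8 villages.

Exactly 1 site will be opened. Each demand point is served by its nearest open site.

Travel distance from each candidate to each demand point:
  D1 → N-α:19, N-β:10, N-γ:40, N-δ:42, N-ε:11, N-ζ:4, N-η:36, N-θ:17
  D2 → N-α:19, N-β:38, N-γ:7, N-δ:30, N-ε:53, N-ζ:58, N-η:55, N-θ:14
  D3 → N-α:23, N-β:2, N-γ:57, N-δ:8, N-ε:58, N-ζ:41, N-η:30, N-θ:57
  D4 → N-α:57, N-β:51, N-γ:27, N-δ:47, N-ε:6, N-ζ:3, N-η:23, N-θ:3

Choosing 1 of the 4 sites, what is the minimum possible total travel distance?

Open {D1}.
  N-α→D1 19, N-β→D1 10, N-γ→D1 40, N-δ→D1 42, N-ε→D1 11, N-ζ→D1 4, N-η→D1 36, N-θ→D1 17  ⇒ total 179.
Compare {D4}: total 217.
Compare {D2}: total 274.
No size-1 selection does better; minimum is 179.

179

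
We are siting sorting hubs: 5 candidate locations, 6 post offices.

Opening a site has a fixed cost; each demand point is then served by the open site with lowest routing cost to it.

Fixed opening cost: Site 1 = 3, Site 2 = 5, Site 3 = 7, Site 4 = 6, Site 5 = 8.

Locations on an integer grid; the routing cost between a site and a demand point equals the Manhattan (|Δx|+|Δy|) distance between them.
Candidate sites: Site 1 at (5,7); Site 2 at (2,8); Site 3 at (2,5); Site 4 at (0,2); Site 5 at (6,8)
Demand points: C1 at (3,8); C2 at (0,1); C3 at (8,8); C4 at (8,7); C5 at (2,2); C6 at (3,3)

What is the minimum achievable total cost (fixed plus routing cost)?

Open {Site 1, Site 4}: assign each demand point to its cheapest open site.
  C1→Site 1 3, C2→Site 4 1, C3→Site 1 4, C4→Site 1 3, C5→Site 4 2, C6→Site 4 4
  routing cost 17, fixed 9 → total 26.
Compare {Site 4, Site 5}: routing cost 15 + fixed 14 = 29.
Compare {Site 1, Site 2, Site 4}: routing cost 15 + fixed 14 = 29.
Compare {Site 1, Site 3}: routing cost 22 + fixed 10 = 32.
All other subsets cost ≥ 29. Minimum total cost: 26.

26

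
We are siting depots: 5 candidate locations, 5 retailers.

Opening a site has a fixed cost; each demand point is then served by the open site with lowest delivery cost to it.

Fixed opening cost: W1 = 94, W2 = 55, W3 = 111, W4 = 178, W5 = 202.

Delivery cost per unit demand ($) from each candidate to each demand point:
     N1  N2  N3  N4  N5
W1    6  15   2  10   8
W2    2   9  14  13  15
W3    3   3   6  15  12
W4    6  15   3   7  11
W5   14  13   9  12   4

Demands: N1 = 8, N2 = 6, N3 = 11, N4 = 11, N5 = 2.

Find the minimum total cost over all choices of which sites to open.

367

Open {W1, W2}: assign each demand point to its cheapest open site.
  N1→W2 8×2=16, N2→W2 6×9=54, N3→W1 11×2=22, N4→W1 11×10=110, N5→W1 2×8=16
  delivery cost 218, fixed 149 → total 367.
Compare {W1}: delivery cost 286 + fixed 94 = 380.
Compare {W1, W3}: delivery cost 190 + fixed 205 = 395.
Compare {W3}: delivery cost 297 + fixed 111 = 408.
All other subsets cost ≥ 380. Minimum total cost: 367.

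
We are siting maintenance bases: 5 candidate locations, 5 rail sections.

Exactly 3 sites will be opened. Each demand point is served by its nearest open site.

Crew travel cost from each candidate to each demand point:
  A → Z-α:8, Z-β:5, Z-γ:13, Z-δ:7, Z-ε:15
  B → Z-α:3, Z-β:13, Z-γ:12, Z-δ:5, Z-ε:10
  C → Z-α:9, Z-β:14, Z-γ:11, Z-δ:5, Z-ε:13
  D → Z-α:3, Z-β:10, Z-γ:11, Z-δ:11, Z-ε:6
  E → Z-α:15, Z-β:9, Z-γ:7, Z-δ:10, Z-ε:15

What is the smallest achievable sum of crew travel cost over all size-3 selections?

Open {A, D, E}.
  Z-α→D 3, Z-β→A 5, Z-γ→E 7, Z-δ→A 7, Z-ε→D 6  ⇒ total 28.
Compare {A, B, D}: total 30.
Compare {A, B, E}: total 30.
No size-3 selection does better; minimum is 28.

28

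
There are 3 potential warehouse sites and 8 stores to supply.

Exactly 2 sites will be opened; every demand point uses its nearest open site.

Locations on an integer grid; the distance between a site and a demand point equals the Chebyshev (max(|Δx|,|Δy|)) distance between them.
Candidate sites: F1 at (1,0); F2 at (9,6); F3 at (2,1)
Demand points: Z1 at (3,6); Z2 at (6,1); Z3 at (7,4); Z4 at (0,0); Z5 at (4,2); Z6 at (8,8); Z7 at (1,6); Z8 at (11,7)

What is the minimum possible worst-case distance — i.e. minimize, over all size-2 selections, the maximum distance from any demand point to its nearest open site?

5

Open {F2, F3}.
  Farthest demand point is Z1 at distance 5 (to F3); all others are ≤ 5.
With {F1, F2} the worst case is 6.
With {F1, F3} the worst case is 9.
No size-2 selection achieves below 5.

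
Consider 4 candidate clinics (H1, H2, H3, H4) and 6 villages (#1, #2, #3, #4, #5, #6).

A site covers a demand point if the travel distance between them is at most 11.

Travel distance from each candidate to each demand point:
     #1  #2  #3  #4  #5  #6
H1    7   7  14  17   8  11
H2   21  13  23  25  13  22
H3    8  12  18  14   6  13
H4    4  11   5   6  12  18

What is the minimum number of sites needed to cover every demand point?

2

Coverage sets (demand points within 11 of each site):
  H1: {#1, #2, #5, #6}
  H2: {}
  H3: {#1, #5}
  H4: {#1, #2, #3, #4}
No single site covers all 6 demand points.
But {H1, H4} covers everything, so the minimum is 2.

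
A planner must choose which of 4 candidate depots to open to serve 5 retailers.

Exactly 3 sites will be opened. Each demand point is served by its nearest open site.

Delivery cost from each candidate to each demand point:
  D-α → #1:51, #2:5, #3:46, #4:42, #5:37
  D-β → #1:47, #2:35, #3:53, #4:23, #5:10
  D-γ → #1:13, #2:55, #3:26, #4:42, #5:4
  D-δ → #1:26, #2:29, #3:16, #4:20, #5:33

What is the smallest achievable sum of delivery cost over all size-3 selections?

58

Open {D-α, D-γ, D-δ}.
  #1→D-γ 13, #2→D-α 5, #3→D-δ 16, #4→D-δ 20, #5→D-γ 4  ⇒ total 58.
Compare {D-α, D-β, D-γ}: total 71.
Compare {D-α, D-β, D-δ}: total 77.
No size-3 selection does better; minimum is 58.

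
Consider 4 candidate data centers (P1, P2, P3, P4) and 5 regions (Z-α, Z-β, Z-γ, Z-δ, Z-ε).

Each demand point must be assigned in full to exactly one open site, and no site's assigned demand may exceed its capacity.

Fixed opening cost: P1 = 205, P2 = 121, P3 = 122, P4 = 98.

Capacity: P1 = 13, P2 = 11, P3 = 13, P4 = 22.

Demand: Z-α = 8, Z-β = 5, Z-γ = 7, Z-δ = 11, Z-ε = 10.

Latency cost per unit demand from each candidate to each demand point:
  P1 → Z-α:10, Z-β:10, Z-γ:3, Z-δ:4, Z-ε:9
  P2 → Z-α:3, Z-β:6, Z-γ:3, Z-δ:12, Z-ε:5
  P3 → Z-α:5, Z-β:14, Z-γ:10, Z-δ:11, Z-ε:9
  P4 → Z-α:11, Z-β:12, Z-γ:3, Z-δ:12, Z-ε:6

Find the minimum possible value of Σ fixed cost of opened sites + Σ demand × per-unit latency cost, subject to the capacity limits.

Open {P2, P3, P4}; cheapest assignment that respects the capacities:
  P2 (cap 11, load 8): Z-α — cost 8×3 = 24
  P3 (cap 13, load 11): Z-δ — cost 11×11 = 121
  P4 (cap 22, load 22): Z-β, Z-γ, Z-ε — cost 5×12 + 7×3 + 10×6 = 141
  Shipping 286, fixed 341 → total 627.
  Any other capacity-feasible assignment to {P2, P3, P4} ships for at least 286.
Compare {P1, P2, P4}: its best feasible assignment gives total 633.
Compare {P1, P3, P4}: its best feasible assignment gives total 650.
Every other set of open sites that can feasibly serve all demand totals ≥ 633 even under its best assignment. Minimum: 627.

627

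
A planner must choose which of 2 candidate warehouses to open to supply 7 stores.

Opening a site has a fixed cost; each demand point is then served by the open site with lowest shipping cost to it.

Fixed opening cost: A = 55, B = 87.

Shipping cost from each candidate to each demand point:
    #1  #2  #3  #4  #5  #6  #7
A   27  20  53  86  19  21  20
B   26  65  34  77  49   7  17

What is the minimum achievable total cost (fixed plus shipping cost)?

Open {A}: assign each demand point to its cheapest open site.
  #1→A 27, #2→A 20, #3→A 53, #4→A 86, #5→A 19, #6→A 21, #7→A 20
  shipping cost 246, fixed 55 → total 301.
Compare {A, B}: shipping cost 200 + fixed 142 = 342.
Compare {B}: shipping cost 275 + fixed 87 = 362.

301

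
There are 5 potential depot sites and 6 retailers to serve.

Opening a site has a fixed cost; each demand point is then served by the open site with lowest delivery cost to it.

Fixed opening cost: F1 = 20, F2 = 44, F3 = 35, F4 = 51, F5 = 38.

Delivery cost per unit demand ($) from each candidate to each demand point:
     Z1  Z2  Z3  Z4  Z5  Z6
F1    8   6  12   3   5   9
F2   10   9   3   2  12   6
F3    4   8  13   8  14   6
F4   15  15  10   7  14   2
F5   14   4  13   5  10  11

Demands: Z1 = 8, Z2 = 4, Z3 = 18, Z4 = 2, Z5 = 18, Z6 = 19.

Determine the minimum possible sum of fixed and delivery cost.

389

Open {F1, F2, F4}: assign each demand point to its cheapest open site.
  Z1→F1 8×8=64, Z2→F1 4×6=24, Z3→F2 18×3=54, Z4→F2 2×2=4, Z5→F1 18×5=90, Z6→F4 19×2=38
  delivery cost 274, fixed 115 → total 389.
Compare {F1, F2, F3, F4}: delivery cost 242 + fixed 150 = 392.
Compare {F1, F2}: delivery cost 350 + fixed 64 = 414.
Compare {F1, F2, F3}: delivery cost 318 + fixed 99 = 417.
All other subsets cost ≥ 392. Minimum total cost: 389.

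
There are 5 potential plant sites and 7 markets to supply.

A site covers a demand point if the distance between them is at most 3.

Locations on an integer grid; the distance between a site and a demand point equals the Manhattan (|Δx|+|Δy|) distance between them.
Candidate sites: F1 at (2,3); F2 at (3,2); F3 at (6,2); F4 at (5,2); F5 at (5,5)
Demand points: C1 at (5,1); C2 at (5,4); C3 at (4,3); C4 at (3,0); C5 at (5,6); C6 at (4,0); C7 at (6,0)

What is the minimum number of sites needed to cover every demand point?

3

Coverage sets (demand points within 3 of each site):
  F1: {C3}
  F2: {C1, C3, C4, C6}
  F3: {C1, C2, C3, C7}
  F4: {C1, C2, C3, C6, C7}
  F5: {C2, C3, C5}
No 2 sites suffice: every size-2 union leaves at least one demand point uncovered.
But {F2, F3, F5} covers everything, so the minimum is 3.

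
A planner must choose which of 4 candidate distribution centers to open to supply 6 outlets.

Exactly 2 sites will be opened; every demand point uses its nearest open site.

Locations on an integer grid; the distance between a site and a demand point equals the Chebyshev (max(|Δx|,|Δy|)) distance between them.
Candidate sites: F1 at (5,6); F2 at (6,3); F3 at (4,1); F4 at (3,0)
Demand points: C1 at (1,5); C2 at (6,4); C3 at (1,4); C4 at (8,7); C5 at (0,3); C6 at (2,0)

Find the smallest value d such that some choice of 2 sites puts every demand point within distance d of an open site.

Open {F1, F3}.
  Farthest demand point is C1 at distance 4 (to F1); all others are ≤ 4.
With {F1, F4} the worst case is 4.
With {F2, F3} the worst case is 4.
No size-2 selection achieves below 4.

4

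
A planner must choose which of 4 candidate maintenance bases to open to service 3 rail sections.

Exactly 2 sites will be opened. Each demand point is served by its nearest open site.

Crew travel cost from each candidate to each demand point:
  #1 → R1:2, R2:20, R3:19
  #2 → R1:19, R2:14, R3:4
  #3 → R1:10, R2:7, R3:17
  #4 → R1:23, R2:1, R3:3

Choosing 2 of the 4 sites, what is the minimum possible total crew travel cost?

Open {#1, #4}.
  R1→#1 2, R2→#4 1, R3→#4 3  ⇒ total 6.
Compare {#3, #4}: total 14.
Compare {#1, #2}: total 20.
No size-2 selection does better; minimum is 6.

6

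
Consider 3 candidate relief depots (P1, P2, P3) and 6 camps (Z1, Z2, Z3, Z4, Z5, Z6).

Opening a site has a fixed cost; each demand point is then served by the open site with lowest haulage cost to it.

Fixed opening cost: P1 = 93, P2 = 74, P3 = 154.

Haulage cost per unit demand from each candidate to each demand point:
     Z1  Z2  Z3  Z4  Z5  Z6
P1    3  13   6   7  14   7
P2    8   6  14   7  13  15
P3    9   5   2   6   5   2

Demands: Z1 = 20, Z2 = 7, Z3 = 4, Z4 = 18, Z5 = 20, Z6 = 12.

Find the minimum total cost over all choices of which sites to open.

Open {P1, P3}: assign each demand point to its cheapest open site.
  Z1→P1 20×3=60, Z2→P3 7×5=35, Z3→P3 4×2=8, Z4→P3 18×6=108, Z5→P3 20×5=100, Z6→P3 12×2=24
  haulage cost 335, fixed 247 → total 582.
Compare {P3}: haulage cost 455 + fixed 154 = 609.
Compare {P1, P2, P3}: haulage cost 335 + fixed 321 = 656.
Compare {P2, P3}: haulage cost 435 + fixed 228 = 663.
All other subsets cost ≥ 609. Minimum total cost: 582.

582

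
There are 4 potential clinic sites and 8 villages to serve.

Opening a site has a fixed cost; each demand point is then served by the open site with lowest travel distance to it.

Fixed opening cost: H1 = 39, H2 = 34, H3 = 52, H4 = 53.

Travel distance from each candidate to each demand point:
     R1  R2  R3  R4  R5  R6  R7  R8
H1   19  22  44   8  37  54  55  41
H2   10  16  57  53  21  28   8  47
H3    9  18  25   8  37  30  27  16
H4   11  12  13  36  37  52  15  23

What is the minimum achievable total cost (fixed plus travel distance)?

Open {H2, H3}: assign each demand point to its cheapest open site.
  R1→H3 9, R2→H2 16, R3→H3 25, R4→H3 8, R5→H2 21, R6→H2 28, R7→H2 8, R8→H3 16
  travel distance 131, fixed 86 → total 217.
Compare {H3}: travel distance 170 + fixed 52 = 222.
Compare {H2, H4}: travel distance 151 + fixed 87 = 238.
Compare {H3, H4}: travel distance 140 + fixed 105 = 245.
All other subsets cost ≥ 222. Minimum total cost: 217.

217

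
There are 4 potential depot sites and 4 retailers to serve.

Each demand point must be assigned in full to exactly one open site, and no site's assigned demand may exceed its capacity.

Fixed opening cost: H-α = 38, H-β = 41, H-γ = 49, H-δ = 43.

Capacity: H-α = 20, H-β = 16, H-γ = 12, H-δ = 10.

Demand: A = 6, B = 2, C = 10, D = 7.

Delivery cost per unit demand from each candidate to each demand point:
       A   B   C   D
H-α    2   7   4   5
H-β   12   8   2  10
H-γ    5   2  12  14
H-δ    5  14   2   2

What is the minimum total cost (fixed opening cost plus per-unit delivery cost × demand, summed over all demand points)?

160

Open {H-α, H-β}; cheapest assignment that respects the capacities:
  H-α (cap 20, load 15): A, B, D — cost 6×2 + 2×7 + 7×5 = 61
  H-β (cap 16, load 10): C — cost 10×2 = 20
  Shipping 81, fixed 79 → total 160.
  Any other capacity-feasible assignment to {H-α, H-β} ships for at least 81.
Compare {H-α, H-δ}: its best feasible assignment gives total 161.
Compare {H-α, H-β, H-δ}: its best feasible assignment gives total 182.
Every other set of open sites that can feasibly serve all demand totals ≥ 161 even under its best assignment. Minimum: 160.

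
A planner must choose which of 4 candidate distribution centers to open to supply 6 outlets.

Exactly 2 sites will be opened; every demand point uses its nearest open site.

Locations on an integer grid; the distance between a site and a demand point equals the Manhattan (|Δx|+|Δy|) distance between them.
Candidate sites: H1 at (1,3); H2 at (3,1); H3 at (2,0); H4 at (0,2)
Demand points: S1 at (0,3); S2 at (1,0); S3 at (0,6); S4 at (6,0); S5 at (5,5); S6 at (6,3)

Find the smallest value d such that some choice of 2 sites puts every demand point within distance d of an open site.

Open {H1, H2}.
  Farthest demand point is S5 at distance 6 (to H1); all others are ≤ 6.
With {H1, H3} the worst case is 6.
With {H2, H4} the worst case is 6.
No size-2 selection achieves below 6.

6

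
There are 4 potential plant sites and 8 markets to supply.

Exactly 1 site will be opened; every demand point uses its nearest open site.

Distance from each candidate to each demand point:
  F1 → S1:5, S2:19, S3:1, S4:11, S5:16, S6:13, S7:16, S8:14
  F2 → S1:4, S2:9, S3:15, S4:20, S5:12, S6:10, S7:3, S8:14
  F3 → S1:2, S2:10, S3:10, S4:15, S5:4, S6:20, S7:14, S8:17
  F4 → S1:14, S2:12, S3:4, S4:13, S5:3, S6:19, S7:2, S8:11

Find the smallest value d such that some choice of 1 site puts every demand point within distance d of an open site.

Open {F1}.
  Farthest demand point is S2 at distance 19 (to F1); all others are ≤ 19.
With {F4} the worst case is 19.
With {F2} the worst case is 20.
No size-1 selection achieves below 19.

19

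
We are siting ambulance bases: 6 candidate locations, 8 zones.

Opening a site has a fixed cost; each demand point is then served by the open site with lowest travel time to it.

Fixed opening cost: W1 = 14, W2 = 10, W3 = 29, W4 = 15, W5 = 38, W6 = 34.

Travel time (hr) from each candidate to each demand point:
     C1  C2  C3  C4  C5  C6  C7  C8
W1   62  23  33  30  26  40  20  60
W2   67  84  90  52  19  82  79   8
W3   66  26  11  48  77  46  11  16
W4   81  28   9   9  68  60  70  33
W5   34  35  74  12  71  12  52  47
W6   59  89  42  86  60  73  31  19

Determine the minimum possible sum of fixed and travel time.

Open {W2, W3, W5}: assign each demand point to its cheapest open site.
  C1→W5 34, C2→W3 26, C3→W3 11, C4→W5 12, C5→W2 19, C6→W5 12, C7→W3 11, C8→W2 8
  travel time 133, fixed 77 → total 210.
Compare {W1, W2, W4, W5}: travel time 134 + fixed 77 = 211.
Compare {W2, W3, W4, W5}: travel time 128 + fixed 92 = 220.
Compare {W1, W2, W3, W5}: travel time 130 + fixed 91 = 221.
All other subsets cost ≥ 211. Minimum total cost: 210.

210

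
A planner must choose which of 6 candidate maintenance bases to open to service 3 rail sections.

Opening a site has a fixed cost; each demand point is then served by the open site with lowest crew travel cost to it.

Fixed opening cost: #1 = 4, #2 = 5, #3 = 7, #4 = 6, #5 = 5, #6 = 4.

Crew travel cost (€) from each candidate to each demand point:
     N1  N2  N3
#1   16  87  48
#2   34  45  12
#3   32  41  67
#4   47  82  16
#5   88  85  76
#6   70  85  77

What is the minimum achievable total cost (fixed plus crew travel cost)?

82

Open {#1, #2}: assign each demand point to its cheapest open site.
  N1→#1 16, N2→#2 45, N3→#2 12
  crew travel cost 73, fixed 9 → total 82.
Compare {#1, #2, #3}: crew travel cost 69 + fixed 16 = 85.
Compare {#1, #2, #6}: crew travel cost 73 + fixed 13 = 86.
Compare {#1, #2, #5}: crew travel cost 73 + fixed 14 = 87.
All other subsets cost ≥ 85. Minimum total cost: 82.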